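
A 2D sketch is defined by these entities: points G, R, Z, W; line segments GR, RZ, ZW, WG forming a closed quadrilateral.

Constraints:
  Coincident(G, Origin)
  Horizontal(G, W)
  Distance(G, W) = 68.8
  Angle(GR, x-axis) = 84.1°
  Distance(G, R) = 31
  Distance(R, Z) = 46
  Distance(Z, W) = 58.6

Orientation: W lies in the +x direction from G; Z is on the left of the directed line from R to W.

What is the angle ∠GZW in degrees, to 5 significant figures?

64.992°

G is at the origin; GW is horizontal with |GW| = 68.8 and W in +x, so W = (68.8, 0). GR runs at 84.1° with |GR| = 31.0, so R = (3.1866, 30.836). Z is determined by |RZ| = 46.0 and |ZW| = 58.6 together: it lies at the intersection of circle(R, 46.0) and circle(W, 58.6). With |RW| = 72.498, the foot of the radical line on RW is 27.159 from R and the perpendicular offset is √(46.0² − 27.159²) = 37.126. Taking the left-of-RW solution: Z = (43.558, 52.885).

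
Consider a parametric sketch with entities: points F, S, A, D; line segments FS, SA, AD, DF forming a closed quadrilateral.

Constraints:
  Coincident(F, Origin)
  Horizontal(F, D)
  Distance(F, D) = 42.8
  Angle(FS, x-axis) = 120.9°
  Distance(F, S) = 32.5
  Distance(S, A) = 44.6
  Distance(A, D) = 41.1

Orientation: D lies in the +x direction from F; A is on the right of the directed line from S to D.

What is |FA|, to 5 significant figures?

12.394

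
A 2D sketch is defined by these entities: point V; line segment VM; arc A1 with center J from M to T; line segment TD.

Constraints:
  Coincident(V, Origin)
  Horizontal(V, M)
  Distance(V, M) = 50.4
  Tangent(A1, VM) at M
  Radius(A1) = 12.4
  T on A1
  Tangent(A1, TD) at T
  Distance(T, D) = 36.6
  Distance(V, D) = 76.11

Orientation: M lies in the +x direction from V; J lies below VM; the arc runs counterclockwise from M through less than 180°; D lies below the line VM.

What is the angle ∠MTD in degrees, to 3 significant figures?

121°

V is at the origin; V and M share the same y with |VM| = 50.4 and M on the +x side, so M = (50.4, 0.00). Since A1 is tangent to VM there, JM ⟂ VM, so J = M + (0, -12.4) = (50.4, -12.4). Since JT ⟂ TD (tangency), |JD| = √(12.4² + 36.6²) = 38.6 regardless of where T sits on A1. So D lies on both circle(V, 76.11) and circle(J, 38.6); the below-VM intersection is D = (57.0, -50.5). T is the foot of the tangent from D: T = (39.5, -18.3).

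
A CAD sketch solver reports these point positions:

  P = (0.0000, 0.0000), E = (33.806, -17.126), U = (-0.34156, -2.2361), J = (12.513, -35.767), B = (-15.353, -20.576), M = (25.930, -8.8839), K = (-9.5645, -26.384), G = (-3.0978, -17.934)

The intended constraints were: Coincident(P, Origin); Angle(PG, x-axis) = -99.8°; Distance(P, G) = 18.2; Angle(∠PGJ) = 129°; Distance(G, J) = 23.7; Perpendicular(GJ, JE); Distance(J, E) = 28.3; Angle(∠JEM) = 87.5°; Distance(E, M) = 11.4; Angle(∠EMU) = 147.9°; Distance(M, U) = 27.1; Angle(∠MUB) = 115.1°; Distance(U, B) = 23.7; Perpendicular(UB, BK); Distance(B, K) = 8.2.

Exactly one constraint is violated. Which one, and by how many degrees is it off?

Perpendicular(UB, BK) — off by 5.80°.

P = (0.00, 0.00) ✓; PG at -99.80° ✓; |PG| = 18.20 ✓; ∠PGJ = 129.0° ✓; |GJ| = 23.70 ✓; ∠(GJ, JE) = 90.00° ✓; |JE| = 28.30 ✓; ∠JEM = 87.50° ✓; |EM| = 11.40 ✓; ∠EMU = 147.9° ✓; |MU| = 27.10 ✓; ∠MUB = 115.1° ✓; |UB| = 23.70 ✓; ∠(UB, BK) = 84.20° ✗; |BK| = 8.200 ✓.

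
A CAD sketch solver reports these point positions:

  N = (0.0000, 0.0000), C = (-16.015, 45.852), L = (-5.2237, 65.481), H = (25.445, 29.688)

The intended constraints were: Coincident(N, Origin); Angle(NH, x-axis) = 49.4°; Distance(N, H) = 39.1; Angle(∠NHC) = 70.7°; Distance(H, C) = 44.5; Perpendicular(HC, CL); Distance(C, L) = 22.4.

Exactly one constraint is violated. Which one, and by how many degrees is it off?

Perpendicular(HC, CL) — off by 7.50°.

N = (0.00, 0.00) ✓; NH at 49.40° ✓; |NH| = 39.10 ✓; ∠NHC = 70.70° ✓; |HC| = 44.50 ✓; ∠(HC, CL) = 97.50° ✗; |CL| = 22.40 ✓.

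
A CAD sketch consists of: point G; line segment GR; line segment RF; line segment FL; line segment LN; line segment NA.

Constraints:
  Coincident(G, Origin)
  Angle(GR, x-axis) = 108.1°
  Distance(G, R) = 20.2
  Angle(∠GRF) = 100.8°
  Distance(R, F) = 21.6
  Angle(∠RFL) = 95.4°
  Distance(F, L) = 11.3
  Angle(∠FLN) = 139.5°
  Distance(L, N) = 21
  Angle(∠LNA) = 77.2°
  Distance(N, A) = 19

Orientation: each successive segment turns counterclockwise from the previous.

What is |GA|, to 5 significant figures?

5.7464

∠FLN = 139.5° gives LN at -47.600° from the x-axis; with |LN| = 21.0, N = (-13.166, -10.346). ∠LNA = 77.2° gives NA at 55.200° from the x-axis; with |NA| = 19.0, A = (-2.3220, 5.2563). Then |GA| = |A − G| = 5.7464.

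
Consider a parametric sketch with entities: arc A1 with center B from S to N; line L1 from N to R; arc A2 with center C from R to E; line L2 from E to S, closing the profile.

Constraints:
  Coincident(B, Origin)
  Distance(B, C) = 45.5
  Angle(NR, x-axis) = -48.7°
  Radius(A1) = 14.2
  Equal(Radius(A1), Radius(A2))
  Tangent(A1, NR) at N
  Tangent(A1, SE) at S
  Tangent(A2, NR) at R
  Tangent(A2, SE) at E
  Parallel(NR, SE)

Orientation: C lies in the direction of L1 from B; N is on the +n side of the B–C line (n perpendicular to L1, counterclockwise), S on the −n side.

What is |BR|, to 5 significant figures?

47.664

Tangency of A1 to both parallel lines with radius 14.2 puts N and S at B ± 14.2·n: N = (10.668, 9.3720), S = (-10.668, -9.3720). Equal radii place R and E the same way about C: R = C + 14.2·n = (40.698, -24.810), E = C − 14.2·n = (19.362, -43.555). Then |BR| = |R − B| = 47.664.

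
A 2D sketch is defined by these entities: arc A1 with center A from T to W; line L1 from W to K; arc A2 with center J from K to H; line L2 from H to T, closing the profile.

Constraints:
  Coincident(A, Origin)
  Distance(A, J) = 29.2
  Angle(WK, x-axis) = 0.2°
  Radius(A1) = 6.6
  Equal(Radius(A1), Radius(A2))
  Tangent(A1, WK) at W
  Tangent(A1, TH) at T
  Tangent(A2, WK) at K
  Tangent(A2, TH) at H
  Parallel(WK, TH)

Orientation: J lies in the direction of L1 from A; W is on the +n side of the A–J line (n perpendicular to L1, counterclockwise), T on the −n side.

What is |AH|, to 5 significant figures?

29.937

The slot axis is L1's direction at 0.2°, so u = (cos 0.2°, sin 0.2°) = (0.99999, 0.0034907) and n = (−sin 0.2°, cos 0.2°) = (-0.0034907, 0.99999). A is at the origin and J lies 29.2 along u from A, so J = 29.2·u = (29.200, 0.10193). Tangency of A1 to both parallel lines with radius 6.6 puts W and T at A ± 6.6·n: W = (-0.023038, 6.6000), T = (0.023038, -6.6000). Equal radii place K and H the same way about J: K = J + 6.6·n = (29.177, 6.7019), H = J − 6.6·n = (29.223, -6.4980). Then |AH| = |H − A| = 29.937.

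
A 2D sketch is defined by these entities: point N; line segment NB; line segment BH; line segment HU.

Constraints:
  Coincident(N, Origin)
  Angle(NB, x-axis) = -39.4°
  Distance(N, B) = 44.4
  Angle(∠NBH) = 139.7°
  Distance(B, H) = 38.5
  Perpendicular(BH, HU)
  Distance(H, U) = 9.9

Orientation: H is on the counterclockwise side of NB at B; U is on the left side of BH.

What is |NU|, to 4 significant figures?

74.77

N is at the origin; NB runs at -39.4° with length 44.4, so B = 44.4·(cos -39.4°, sin -39.4°) = (34.31, -28.18). ∠NBH = 139.7°, so BH runs at -39.4° + (180° − 139.7°) = 0.9000° from the x-axis; with |BH| = 38.5, H = B + 38.5·(cos 0.9000°, sin 0.9000°) = (72.80, -27.58). The perpendicularity gives HU at right angles to BH; with |HU| = 9.9 on the left of BH, U = H + 9.9·(-0.01571, 0.9999) = (72.65, -17.68). Then |NU| = |U − N| = 74.77.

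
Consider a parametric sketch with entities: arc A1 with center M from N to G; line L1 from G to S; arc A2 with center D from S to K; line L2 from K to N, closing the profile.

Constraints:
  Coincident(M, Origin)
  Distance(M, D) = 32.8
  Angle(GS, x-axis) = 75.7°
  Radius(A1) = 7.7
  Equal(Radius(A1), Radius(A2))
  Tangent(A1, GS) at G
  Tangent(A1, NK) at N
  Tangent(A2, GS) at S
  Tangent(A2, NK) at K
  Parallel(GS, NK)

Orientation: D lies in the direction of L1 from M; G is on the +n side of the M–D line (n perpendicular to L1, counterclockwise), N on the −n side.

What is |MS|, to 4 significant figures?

33.69

The slot axis is L1's direction at 75.7°, so u = (cos 75.7°, sin 75.7°) = (0.2470, 0.9690) and n = (−sin 75.7°, cos 75.7°) = (-0.9690, 0.2470). M is at the origin and D lies 32.8 along u from M, so D = 32.8·u = (8.102, 31.78). Tangency of A1 to both parallel lines with radius 7.7 puts G and N at M ± 7.7·n: G = (-7.461, 1.902), N = (7.461, -1.902). Equal radii place S and K the same way about D: S = D + 7.7·n = (0.6401, 33.69), K = D − 7.7·n = (15.56, 29.88). Then |MS| = |S − M| = 33.69.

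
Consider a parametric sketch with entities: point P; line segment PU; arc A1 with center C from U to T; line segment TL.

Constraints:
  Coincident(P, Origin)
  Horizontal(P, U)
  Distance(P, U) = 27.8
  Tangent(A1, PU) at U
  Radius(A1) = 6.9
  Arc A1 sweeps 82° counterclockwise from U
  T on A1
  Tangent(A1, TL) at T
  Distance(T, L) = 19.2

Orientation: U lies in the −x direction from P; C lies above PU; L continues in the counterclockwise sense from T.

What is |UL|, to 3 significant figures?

26.7

P is at the origin; PU is horizontal with |PU| = 27.8 and U on the −x side, so U = (-27.8, 0.00). A1 meets PU tangentially, so CU is at right angles to PU, so C = U + (0, 6.9) = (-27.8, 6.90). On A1, U sits at bearing -90° from C; an 82° counterclockwise sweep puts T at bearing -8°, so T = C + 6.9·(cos -8°, sin -8°) = (-21.0, 5.94). Tangency of A1 to TL means the radius CT is perpendicular to TL, so TL runs along (−sin -8°, cos -8°); with |TL| = 19.2, L = (-18.3, 25.0). Then |UL| = |L − U| = 26.7.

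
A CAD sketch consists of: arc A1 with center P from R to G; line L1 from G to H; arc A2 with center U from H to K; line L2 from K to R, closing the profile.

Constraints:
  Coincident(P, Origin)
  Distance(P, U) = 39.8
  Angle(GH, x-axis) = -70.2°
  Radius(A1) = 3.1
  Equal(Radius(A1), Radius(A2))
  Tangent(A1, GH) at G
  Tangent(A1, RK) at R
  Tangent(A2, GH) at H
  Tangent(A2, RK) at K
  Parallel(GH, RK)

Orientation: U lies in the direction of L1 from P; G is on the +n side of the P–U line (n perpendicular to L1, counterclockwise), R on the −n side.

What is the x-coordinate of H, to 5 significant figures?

16.398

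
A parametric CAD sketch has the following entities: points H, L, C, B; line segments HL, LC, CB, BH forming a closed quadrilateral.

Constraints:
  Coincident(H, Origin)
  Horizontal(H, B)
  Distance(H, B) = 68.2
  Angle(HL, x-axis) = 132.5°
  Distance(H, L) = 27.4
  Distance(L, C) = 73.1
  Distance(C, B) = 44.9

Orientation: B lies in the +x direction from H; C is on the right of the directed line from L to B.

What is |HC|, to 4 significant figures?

45.82

Checks: H = (0.00, 0.00) ✓; |LC| = 73.10 ✓; |CB| = 44.90 ✓.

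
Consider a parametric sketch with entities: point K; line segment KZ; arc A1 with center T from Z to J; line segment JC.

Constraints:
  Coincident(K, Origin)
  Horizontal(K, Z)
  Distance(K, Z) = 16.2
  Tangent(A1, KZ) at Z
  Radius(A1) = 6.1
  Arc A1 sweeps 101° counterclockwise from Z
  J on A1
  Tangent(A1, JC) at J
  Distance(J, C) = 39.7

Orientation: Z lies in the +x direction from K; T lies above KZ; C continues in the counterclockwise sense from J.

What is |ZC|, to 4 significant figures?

46.26

K is at the origin; K and Z share the same y with |KZ| = 16.2 and Z on the +x side, so Z = (16.20, 0.000). Tangency of A1 to KZ means the radius TZ is perpendicular to KZ, so T = Z + (0, 6.1) = (16.20, 6.100). On A1, Z sits at bearing -90° from T; a 101° counterclockwise sweep puts J at bearing 11°, so J = T + 6.1·(cos 11°, sin 11°) = (22.19, 7.264). Tangency of A1 to JC means the radius TJ is perpendicular to JC, so JC runs along (−sin 11°, cos 11°); with |JC| = 39.7, C = (14.61, 46.23). Then |ZC| = |C − Z| = 46.26.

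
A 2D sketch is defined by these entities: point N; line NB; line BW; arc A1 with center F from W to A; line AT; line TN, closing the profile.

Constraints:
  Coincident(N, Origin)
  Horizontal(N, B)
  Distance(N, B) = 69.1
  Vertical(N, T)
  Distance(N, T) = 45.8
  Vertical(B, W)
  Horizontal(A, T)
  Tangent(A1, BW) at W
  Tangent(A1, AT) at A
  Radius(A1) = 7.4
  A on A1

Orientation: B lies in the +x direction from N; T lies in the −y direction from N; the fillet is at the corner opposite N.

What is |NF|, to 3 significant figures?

72.7

NT is vertical with |NT| = 45.8 and T on the −y side, so T = (0.00, -45.8). The virtual corner opposite N is at (69.1, -45.8). The tangent condition forces FW to be normal to BW and tangency of A1 to AT means the radius FA is perpendicular to AT, with radius 7.4, so the center F sits 7.4 in from both sides at F = (61.7, -38.4). Then |NF| = |F − N| = 72.7.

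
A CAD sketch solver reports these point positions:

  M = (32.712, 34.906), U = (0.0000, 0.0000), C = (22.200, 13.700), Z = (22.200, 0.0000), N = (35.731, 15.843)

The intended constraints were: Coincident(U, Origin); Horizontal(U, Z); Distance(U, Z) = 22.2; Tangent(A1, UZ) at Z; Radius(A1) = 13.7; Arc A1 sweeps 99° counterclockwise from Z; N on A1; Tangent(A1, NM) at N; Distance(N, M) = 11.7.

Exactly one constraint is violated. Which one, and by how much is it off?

Distance(N, M) = 11.7 — off by 7.60.

U = (0.00, 0.00) ✓; U.y = 0.00, Z.y = 0.00 ✓; |UZ| = 22.20 ✓; ∠(CZ, ZU) = 90.00° ✓; |CZ| = 13.70 ✓; bearing(C→N) − bearing(C→Z) = 99.00° ✓; |CN| = 13.70 ✓; ∠(CN, NM) = 90.00° ✓; |NM| = 19.30 ✗.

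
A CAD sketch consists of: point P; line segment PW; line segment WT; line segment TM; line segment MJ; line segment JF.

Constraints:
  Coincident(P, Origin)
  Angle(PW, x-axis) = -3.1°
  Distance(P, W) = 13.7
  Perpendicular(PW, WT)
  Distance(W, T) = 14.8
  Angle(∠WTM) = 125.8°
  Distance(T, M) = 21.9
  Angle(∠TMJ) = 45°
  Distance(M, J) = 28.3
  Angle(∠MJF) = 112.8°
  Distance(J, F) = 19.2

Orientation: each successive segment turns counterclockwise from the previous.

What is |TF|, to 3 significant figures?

20.4

∠TMJ = 45.0° gives MJ at -83.9° from the x-axis; with |MJ| = 28.3, J = (0.444, -0.350). ∠MJF = 112.8° gives JF at -16.7° from the x-axis; with |JF| = 19.2, F = (18.8, -5.87). Then |TF| = |F − T| = 20.4.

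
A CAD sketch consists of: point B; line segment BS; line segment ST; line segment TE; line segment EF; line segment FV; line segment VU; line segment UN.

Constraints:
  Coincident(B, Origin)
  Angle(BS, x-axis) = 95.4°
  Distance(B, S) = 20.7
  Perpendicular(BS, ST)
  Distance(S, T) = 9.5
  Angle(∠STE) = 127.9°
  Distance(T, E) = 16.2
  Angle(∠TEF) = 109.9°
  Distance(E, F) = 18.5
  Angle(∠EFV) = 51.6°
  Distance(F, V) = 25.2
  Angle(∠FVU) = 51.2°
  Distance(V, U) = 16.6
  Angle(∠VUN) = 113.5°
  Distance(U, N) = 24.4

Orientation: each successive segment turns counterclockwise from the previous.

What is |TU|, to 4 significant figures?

12.58

B is at the origin; BS runs at 95.4° with length 20.7, so S = (-1.948, 20.61). BS is perpendicular to ST, so ST runs at -174.6°; with |ST| = 9.5, T = (-11.41, 19.71). ∠STE = 127.9° gives TE at -122.5° from the x-axis; with |TE| = 16.2, E = (-20.11, 6.051). ∠TEF = 109.9° gives EF at -52.40° from the x-axis; with |EF| = 18.5, F = (-8.822, -8.606). ∠EFV = 51.6° gives FV at 76.00° from the x-axis; with |FV| = 25.2, V = (-2.726, 15.85). ∠FVU = 51.2° gives VU at -155.2° from the x-axis; with |VU| = 16.6, U = (-17.80, 8.882). Then |TU| = |U − T| = 12.58.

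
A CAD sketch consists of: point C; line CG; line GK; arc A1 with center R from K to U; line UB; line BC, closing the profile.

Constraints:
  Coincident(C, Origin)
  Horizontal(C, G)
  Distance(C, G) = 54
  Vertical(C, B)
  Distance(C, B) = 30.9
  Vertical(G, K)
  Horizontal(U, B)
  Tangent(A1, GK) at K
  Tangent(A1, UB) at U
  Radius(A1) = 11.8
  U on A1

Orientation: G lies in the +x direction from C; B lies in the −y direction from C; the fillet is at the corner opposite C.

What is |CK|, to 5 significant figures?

57.278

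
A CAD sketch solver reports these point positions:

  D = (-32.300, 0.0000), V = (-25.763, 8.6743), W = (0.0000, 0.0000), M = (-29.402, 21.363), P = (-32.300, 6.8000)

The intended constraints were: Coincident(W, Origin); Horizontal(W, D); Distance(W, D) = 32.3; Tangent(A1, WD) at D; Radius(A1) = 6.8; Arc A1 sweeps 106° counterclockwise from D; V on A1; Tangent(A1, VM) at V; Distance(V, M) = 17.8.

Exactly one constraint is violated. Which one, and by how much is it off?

Distance(V, M) = 17.8 — off by 4.60.

W = (0.00, 0.00) ✓; W.y = 0.00, D.y = 0.00 ✓; |WD| = 32.30 ✓; ∠(PD, DW) = 90.00° ✓; |PD| = 6.800 ✓; bearing(P→V) − bearing(P→D) = 106.0° ✓; |PV| = 6.800 ✓; ∠(PV, VM) = 90.00° ✓; |VM| = 13.20 ✗.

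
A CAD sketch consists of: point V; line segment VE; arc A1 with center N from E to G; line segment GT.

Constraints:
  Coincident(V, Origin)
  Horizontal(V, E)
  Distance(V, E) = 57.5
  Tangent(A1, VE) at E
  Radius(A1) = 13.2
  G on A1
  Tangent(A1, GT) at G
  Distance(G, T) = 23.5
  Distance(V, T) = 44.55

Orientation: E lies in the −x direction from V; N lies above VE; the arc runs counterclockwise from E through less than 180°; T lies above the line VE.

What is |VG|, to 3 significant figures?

46.4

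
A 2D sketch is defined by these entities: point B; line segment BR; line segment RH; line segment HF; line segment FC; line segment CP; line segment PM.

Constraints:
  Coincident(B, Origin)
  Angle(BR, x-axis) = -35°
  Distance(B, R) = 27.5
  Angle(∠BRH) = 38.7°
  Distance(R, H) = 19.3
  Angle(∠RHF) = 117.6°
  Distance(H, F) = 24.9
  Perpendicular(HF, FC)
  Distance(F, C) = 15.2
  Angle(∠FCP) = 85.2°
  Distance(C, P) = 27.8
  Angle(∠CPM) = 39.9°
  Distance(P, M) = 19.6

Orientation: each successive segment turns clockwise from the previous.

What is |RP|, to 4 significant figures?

7.455

B is at the origin; BR runs at -35.0° with length 27.5, so R = (22.53, -15.77). ∠BRH = 38.7° gives RH at -176.3° from the x-axis; with |RH| = 19.3, H = (3.267, -17.02). ∠RHF = 117.6° gives HF at 121.3° from the x-axis; with |HF| = 24.9, F = (-9.669, 4.257). The perpendicularity gives FC at right angles to HF, so FC runs at 31.30°; with |FC| = 15.2, C = (3.319, 12.15). ∠FCP = 85.2° gives CP at -63.50° from the x-axis; with |CP| = 27.8, P = (15.72, -12.73). Then |RP| = |P − R| = 7.455.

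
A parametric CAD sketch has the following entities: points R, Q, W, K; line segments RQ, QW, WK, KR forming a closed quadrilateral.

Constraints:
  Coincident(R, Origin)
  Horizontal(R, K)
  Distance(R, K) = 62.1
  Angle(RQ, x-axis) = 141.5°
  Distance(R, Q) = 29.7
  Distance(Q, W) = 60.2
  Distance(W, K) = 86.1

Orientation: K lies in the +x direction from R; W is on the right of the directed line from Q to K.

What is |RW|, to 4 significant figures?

43.15

Checks: |QW| = 60.20 ✓; |WK| = 86.10 ✓.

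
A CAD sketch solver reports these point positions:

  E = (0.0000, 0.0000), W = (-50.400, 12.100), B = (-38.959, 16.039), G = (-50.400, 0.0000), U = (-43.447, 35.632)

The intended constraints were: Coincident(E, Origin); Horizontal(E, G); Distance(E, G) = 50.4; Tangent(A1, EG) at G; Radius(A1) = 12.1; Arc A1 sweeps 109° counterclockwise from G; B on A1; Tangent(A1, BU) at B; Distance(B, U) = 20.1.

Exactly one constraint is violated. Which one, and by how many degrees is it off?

Tangent(A1, BU) at B — off by 6.10°.

E = (0.00, 0.00) ✓; E.y = 0.00, G.y = 0.00 ✓; |EG| = 50.40 ✓; ∠(WG, GE) = 90.00° ✓; |WG| = 12.10 ✓; bearing(W→B) − bearing(W→G) = 109.0° ✓; |WB| = 12.10 ✓; ∠(WB, BU) = 96.10° ✗; |BU| = 20.10 ✓.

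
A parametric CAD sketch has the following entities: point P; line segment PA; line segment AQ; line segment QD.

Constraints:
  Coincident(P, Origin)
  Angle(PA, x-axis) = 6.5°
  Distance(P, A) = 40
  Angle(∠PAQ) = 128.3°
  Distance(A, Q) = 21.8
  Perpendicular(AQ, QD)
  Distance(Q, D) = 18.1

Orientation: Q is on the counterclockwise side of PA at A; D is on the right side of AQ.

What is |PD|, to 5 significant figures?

67.971

P is at the origin; PA runs at 6.5° with length 40.0, so A = 40.0·(cos 6.5°, sin 6.5°) = (39.743, 4.5281). ∠PAQ = 128.3°, so AQ runs at 6.5° + (180° − 128.3°) = 58.200° from the x-axis; with |AQ| = 21.8, Q = A + 21.8·(cos 58.200°, sin 58.200°) = (51.231, 23.056). AQ ⟂ QD; with |QD| = 18.1 on the right of AQ, D = Q + 18.1·(0.84989, -0.52696) = (66.614, 13.518). Then |PD| = |D − P| = 67.971.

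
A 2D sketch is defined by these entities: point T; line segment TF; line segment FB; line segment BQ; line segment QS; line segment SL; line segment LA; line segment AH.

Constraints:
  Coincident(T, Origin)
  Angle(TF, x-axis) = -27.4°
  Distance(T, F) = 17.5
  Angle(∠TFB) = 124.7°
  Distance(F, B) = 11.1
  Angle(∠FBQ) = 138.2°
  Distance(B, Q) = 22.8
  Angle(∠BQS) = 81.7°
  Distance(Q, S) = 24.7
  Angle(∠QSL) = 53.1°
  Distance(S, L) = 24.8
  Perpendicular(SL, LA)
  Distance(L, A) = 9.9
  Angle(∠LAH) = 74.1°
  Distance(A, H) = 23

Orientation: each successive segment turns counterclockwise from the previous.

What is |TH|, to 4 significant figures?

26.44

T is at the origin; TF runs at -27.4° with length 17.5, so F = (15.54, -8.053). ∠TFB = 124.7° gives FB at 27.90° from the x-axis; with |FB| = 11.1, B = (25.35, -2.859). ∠FBQ = 138.2° gives BQ at 69.70° from the x-axis; with |BQ| = 22.8, Q = (33.26, 18.52). ∠BQS = 81.7° gives QS at 168.0° from the x-axis; with |QS| = 24.7, S = (9.096, 23.66). ∠QSL = 53.1° gives SL at -65.10° from the x-axis; with |SL| = 24.8, L = (19.54, 1.165). SL is perpendicular to LA, so LA runs at 24.90°; with |LA| = 9.9, A = (28.52, 5.333). ∠LAH = 74.1° gives AH at 130.8° from the x-axis; with |AH| = 23.0, H = (13.49, 22.74). Then |TH| = |H − T| = 26.44.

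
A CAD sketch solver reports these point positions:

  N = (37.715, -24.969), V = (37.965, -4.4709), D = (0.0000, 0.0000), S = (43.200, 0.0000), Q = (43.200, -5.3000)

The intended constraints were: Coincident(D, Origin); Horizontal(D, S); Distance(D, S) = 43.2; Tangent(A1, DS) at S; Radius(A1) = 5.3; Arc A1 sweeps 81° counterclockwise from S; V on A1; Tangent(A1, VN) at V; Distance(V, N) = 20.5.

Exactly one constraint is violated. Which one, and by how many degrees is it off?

Tangent(A1, VN) at V — off by 8.30°.

D = (0.00, 0.00) ✓; D.y = 0.00, S.y = 0.00 ✓; |DS| = 43.20 ✓; ∠(QS, SD) = 90.00° ✓; |QS| = 5.300 ✓; bearing(Q→V) − bearing(Q→S) = 81.00° ✓; |QV| = 5.300 ✓; ∠(QV, VN) = 81.70° ✗; |VN| = 20.50 ✓.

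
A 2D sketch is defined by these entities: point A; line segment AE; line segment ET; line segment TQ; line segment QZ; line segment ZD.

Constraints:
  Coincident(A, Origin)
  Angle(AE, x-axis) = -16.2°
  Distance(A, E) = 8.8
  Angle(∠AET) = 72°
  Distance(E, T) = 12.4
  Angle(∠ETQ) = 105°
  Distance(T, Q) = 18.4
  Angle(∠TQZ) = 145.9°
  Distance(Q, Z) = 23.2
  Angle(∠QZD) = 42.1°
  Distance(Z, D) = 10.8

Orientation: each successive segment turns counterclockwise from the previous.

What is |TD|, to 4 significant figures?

30.58

A is at the origin; AE runs at -16.2° with length 8.8, so E = (8.451, -2.455). ∠AET = 72.0° gives ET at 91.80° from the x-axis; with |ET| = 12.4, T = (8.061, 9.939). ∠ETQ = 105.0° gives TQ at 166.8° from the x-axis; with |TQ| = 18.4, Q = (-9.853, 14.14). ∠TQZ = 145.9° gives QZ at -159.1° from the x-axis; with |QZ| = 23.2, Z = (-31.53, 5.864). ∠QZD = 42.1° gives ZD at -21.20° from the x-axis; with |ZD| = 10.8, D = (-21.46, 1.959). Then |TD| = |D − T| = 30.58.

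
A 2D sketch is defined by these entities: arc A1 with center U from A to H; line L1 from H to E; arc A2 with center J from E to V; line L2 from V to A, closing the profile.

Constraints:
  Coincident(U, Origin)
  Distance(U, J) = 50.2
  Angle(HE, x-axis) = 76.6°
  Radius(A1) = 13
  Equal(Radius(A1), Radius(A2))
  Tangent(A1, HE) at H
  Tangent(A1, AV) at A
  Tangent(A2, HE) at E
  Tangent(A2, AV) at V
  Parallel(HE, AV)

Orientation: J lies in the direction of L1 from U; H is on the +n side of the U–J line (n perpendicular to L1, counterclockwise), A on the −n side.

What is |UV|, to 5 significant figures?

51.856

The slot axis is L1's direction at 76.6°, so u = (cos 76.6°, sin 76.6°) = (0.23175, 0.97278) and n = (−sin 76.6°, cos 76.6°) = (-0.97278, 0.23175). U is at the origin and J lies 50.2 along u from U, so J = 50.2·u = (11.634, 48.833). Tangency of A1 to both parallel lines with radius 13.0 puts H and A at U ± 13.0·n: H = (-12.646, 3.0127), A = (12.646, -3.0127). Equal radii place E and V the same way about J: E = J + 13.0·n = (-1.0123, 51.846), V = J − 13.0·n = (24.280, 45.821). Then |UV| = |V − U| = 51.856.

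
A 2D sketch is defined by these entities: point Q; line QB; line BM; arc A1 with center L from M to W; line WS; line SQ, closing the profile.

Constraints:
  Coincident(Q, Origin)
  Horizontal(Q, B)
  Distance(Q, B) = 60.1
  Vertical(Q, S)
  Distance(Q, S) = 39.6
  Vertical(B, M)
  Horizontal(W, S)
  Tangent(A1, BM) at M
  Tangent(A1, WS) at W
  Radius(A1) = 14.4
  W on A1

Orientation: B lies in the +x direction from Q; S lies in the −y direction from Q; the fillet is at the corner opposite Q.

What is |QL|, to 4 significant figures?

52.19

Q is at the origin; QB is horizontal with |QB| = 60.1 and B on the +x side, so B = (60.10, 0.000). QS is vertical with |QS| = 39.6 and S on the −y side, so S = (0.000, -39.60). The virtual corner opposite Q is at (60.10, -39.60). The tangent condition forces LM to be normal to BM and since A1 is tangent to WS there, LW ⟂ WS, with radius 14.4, so the center L sits 14.4 in from both sides at L = (45.70, -25.20). Then |QL| = |L − Q| = 52.19.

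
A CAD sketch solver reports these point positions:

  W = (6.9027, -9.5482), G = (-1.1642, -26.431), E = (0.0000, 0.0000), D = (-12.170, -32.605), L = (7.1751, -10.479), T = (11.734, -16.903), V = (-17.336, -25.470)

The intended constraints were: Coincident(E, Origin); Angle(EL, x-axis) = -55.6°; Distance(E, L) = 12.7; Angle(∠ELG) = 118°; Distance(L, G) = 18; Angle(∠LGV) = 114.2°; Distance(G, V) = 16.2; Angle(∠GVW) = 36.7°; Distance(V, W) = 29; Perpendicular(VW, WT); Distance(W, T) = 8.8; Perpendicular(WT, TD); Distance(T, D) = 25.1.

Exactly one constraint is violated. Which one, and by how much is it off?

Distance(T, D) = 25.1 — off by 3.50.

E = (0.00, 0.00) ✓; EL at -55.60° ✓; |EL| = 12.70 ✓; ∠ELG = 118.0° ✓; |LG| = 18.00 ✓; ∠LGV = 114.2° ✓; |GV| = 16.20 ✓; ∠GVW = 36.70° ✓; |VW| = 29.00 ✓; ∠(VW, WT) = 90.00° ✓; |WT| = 8.800 ✓; ∠(WT, TD) = 90.00° ✓; |TD| = 28.60 ✗.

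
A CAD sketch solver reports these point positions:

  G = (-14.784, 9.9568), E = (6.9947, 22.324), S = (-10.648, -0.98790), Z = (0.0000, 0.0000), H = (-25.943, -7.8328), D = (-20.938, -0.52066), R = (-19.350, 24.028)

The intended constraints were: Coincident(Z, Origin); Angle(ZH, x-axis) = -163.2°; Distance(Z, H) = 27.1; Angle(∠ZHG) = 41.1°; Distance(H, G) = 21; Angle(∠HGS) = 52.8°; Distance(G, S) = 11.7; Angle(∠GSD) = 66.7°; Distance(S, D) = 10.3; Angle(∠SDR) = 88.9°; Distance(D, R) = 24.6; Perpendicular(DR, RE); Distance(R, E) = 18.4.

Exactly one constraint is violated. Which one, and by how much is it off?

Distance(R, E) = 18.4 — off by 8.00.

Z = (0.00, 0.00) ✓; ZH at -163.2° ✓; |ZH| = 27.10 ✓; ∠ZHG = 41.10° ✓; |HG| = 21.00 ✓; ∠HGS = 52.80° ✓; |GS| = 11.70 ✓; ∠GSD = 66.70° ✓; |SD| = 10.30 ✓; ∠SDR = 88.90° ✓; |DR| = 24.60 ✓; ∠(DR, RE) = 90.00° ✓; |RE| = 26.40 ✗.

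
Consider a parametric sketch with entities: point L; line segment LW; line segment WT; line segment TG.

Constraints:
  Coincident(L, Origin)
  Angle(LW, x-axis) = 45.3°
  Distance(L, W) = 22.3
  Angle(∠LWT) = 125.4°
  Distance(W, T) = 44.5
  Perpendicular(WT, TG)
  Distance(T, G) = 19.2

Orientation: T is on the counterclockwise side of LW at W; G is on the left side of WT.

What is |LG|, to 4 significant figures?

57.43

L is at the origin; LW runs at 45.3° with length 22.3, so W = 22.3·(cos 45.3°, sin 45.3°) = (15.69, 15.85). ∠LWT = 125.4°, so WT runs at 45.3° + (180° − 125.4°) = 99.90° from the x-axis; with |WT| = 44.5, T = W + 44.5·(cos 99.90°, sin 99.90°) = (8.035, 59.69). WT ⟂ TG; with |TG| = 19.2 on the left of WT, G = T + 19.2·(-0.9851, -0.1719) = (-10.88, 56.39). Then |LG| = |G − L| = 57.43.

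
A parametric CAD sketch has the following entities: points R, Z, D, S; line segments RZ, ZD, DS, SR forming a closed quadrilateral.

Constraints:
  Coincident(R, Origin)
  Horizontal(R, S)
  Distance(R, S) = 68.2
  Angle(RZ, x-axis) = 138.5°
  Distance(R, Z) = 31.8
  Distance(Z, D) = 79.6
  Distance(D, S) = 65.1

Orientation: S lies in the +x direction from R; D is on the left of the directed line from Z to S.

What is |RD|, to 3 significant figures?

75.8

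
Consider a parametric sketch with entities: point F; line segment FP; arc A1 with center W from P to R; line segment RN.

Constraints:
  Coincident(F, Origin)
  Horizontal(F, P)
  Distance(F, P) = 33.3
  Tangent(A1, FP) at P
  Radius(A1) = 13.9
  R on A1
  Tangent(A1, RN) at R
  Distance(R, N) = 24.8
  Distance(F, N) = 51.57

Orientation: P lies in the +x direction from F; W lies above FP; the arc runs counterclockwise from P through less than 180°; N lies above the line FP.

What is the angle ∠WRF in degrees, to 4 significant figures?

9.936°

Checks: |WP| = 13.90 ✓; |WR| = 13.90 ✓; ∠(WR, RN) = 90.00° ✓; |RN| = 24.80 ✓; |FN| = 51.57 ✓.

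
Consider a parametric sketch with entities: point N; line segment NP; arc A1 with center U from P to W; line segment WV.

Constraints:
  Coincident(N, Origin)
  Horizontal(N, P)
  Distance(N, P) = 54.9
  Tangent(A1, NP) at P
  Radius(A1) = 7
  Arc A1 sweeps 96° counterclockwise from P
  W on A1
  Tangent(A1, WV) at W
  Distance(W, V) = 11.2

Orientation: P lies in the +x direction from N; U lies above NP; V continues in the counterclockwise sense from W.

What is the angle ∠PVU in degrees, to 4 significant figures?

8.945°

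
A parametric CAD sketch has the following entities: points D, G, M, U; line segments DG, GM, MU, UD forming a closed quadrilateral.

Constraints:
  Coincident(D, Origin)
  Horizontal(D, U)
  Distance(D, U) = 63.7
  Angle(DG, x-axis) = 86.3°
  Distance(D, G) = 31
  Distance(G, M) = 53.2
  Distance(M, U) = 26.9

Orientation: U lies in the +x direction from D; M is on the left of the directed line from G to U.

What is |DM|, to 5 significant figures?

60.515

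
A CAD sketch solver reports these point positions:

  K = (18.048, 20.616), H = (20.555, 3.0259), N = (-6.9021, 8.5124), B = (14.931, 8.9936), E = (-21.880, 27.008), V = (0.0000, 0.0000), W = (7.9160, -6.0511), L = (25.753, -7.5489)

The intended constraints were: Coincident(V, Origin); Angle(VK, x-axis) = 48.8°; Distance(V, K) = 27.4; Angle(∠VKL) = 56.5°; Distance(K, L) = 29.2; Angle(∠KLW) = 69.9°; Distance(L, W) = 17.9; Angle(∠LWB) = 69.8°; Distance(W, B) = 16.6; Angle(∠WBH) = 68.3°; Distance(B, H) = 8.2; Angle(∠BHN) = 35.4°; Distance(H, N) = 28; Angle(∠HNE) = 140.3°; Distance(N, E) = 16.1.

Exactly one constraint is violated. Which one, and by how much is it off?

Distance(N, E) = 16.1 — off by 7.70.

V = (0.00, 0.00) ✓; VK at 48.80° ✓; |VK| = 27.40 ✓; ∠VKL = 56.50° ✓; |KL| = 29.20 ✓; ∠KLW = 69.90° ✓; |LW| = 17.90 ✓; ∠LWB = 69.80° ✓; |WB| = 16.60 ✓; ∠WBH = 68.30° ✓; |BH| = 8.200 ✓; ∠BHN = 35.40° ✓; |HN| = 28.00 ✓; ∠HNE = 140.3° ✓; |NE| = 23.80 ✗.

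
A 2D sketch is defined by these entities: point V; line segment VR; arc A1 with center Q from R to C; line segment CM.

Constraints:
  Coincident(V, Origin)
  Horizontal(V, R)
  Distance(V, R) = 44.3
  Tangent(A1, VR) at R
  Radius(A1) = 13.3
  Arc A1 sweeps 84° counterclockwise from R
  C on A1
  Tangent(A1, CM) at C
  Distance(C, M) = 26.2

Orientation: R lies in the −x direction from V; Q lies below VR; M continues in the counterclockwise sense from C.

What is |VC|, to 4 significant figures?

58.75

V is at the origin; VR is horizontal with |VR| = 44.3 and R on the −x side, so R = (-44.30, 0.000). A1 meets VR tangentially, so QR is at right angles to VR, so Q = R + (0, -13.3) = (-44.30, -13.30). On A1, R sits at bearing 90° from Q; an 84° counterclockwise sweep puts C at bearing 174°, so C = Q + 13.3·(cos 174°, sin 174°) = (-57.53, -11.91). Then |VC| = |C − V| = 58.75.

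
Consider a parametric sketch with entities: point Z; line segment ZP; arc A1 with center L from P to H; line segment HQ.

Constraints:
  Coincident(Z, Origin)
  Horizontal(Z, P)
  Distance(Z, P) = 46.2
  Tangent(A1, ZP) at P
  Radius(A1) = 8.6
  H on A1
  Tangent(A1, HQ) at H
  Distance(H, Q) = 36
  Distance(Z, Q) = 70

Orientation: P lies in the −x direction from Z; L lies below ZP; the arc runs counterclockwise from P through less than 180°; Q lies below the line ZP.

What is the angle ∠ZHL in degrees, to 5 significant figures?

7.5206°

Z is at the origin; Z and P share the same y with |ZP| = 46.2 and P on the −x side, so P = (-46.200, 0.0000). Since A1 is tangent to ZP there, LP ⟂ ZP, so L = P + (0, -8.6) = (-46.200, -8.6000). Since LH ⟂ HQ (tangency), |LQ| = √(8.6² + 36.0²) = 37.013 regardless of where H sits on A1. So Q lies on both circle(Z, 70.0) and circle(L, 37.013); the below-ZP intersection is Q = (-53.759, -44.833). H is the foot of the tangent from Q: H = (-54.796, -8.8479).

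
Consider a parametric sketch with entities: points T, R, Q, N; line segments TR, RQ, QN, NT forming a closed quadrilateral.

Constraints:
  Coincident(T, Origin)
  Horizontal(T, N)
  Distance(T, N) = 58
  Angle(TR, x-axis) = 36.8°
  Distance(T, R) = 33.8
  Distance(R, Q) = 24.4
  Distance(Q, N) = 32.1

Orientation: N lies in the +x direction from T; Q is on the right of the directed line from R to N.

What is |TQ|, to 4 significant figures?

26.49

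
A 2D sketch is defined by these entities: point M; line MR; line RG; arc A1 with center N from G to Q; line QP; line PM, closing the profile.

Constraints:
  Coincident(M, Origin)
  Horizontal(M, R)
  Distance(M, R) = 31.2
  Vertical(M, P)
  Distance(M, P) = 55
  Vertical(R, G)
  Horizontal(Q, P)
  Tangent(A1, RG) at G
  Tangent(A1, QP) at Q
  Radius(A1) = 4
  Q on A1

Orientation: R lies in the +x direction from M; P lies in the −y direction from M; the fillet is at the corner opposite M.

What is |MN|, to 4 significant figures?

57.80

M is at the origin; MR is horizontal with |MR| = 31.2 and R on the +x side, so R = (31.20, 0.000). MP is vertical with |MP| = 55.0 and P on the −y side, so P = (0.000, -55.00). The virtual corner opposite M is at (31.20, -55.00). Tangency of A1 to RG means the radius NG is perpendicular to RG and since A1 is tangent to QP there, NQ ⟂ QP, with radius 4.0, so the center N sits 4.0 in from both sides at N = (27.20, -51.00). Then |MN| = |N − M| = 57.80.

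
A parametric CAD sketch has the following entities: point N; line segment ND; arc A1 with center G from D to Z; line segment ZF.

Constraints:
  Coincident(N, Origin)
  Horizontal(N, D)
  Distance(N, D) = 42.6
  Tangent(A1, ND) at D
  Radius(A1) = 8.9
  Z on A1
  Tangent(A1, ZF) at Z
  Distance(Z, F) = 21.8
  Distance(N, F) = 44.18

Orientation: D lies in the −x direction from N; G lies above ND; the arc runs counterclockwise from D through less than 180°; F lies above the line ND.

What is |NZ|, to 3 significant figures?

34.7

Checks: |GZ| = 8.900 ✓; ∠(GZ, ZF) = 90.00° ✓; |ZF| = 21.80 ✓; |NF| = 44.18 ✓.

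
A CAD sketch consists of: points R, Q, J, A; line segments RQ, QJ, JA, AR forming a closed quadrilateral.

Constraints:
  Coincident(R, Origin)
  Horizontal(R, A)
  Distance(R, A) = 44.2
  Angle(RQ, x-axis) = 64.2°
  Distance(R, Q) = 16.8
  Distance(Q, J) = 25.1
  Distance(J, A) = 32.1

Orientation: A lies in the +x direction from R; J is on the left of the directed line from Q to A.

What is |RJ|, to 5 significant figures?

40.249

Checks: |QJ| = 25.10 ✓; |JA| = 32.10 ✓.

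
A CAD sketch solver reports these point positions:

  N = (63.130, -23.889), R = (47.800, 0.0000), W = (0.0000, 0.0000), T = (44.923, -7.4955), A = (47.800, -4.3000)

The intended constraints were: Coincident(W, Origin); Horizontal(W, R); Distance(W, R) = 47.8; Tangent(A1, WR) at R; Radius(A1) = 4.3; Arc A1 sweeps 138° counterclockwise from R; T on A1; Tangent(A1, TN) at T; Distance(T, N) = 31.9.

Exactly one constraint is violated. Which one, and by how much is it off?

Distance(T, N) = 31.9 — off by 7.40.

W = (0.00, 0.00) ✓; W.y = 0.00, R.y = 0.00 ✓; |WR| = 47.80 ✓; ∠(AR, RW) = 90.00° ✓; |AR| = 4.300 ✓; bearing(A→T) − bearing(A→R) = 138.0° ✓; |AT| = 4.300 ✓; ∠(AT, TN) = 90.00° ✓; |TN| = 24.50 ✗.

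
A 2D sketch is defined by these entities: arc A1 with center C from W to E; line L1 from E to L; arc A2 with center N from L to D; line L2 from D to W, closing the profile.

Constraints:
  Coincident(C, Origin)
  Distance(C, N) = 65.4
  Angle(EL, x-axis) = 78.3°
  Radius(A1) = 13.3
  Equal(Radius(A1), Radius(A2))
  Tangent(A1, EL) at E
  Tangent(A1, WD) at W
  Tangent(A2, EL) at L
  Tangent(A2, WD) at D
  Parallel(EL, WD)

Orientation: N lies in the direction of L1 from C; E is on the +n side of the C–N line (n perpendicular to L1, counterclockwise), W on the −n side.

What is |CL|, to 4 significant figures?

66.74

The slot axis is L1's direction at 78.3°, so u = (cos 78.3°, sin 78.3°) = (0.2028, 0.9792) and n = (−sin 78.3°, cos 78.3°) = (-0.9792, 0.2028). C is at the origin and N lies 65.4 along u from C, so N = 65.4·u = (13.26, 64.04). Tangency of A1 to both parallel lines with radius 13.3 puts E and W at C ± 13.3·n: E = (-13.02, 2.697), W = (13.02, -2.697). Equal radii place L and D the same way about N: L = N + 13.3·n = (0.2386, 66.74), D = N − 13.3·n = (26.29, 61.34). Then |CL| = |L − C| = 66.74.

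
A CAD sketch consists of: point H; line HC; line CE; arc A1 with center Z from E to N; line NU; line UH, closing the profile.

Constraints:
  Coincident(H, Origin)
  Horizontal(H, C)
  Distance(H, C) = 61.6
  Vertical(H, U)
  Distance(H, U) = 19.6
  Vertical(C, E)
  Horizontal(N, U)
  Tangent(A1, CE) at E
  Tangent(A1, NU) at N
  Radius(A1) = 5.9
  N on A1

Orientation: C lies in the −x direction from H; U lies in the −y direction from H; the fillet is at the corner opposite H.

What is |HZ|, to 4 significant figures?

57.36

H is at the origin; HC is horizontal with |HC| = 61.6 and C on the −x side, so C = (-61.60, 0.000). HU is vertical with |HU| = 19.6 and U on the −y side, so U = (0.000, -19.60). The virtual corner opposite H is at (-61.60, -19.60). The tangent condition forces ZE to be normal to CE and since A1 is tangent to NU there, ZN ⟂ NU, with radius 5.9, so the center Z sits 5.9 in from both sides at Z = (-55.70, -13.70). Then |HZ| = |Z − H| = 57.36.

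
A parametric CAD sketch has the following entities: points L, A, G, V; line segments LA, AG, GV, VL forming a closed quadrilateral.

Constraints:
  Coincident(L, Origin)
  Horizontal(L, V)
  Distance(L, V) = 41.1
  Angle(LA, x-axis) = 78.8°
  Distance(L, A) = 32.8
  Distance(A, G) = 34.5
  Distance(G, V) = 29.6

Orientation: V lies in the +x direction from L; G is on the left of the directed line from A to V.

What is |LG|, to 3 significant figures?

50.4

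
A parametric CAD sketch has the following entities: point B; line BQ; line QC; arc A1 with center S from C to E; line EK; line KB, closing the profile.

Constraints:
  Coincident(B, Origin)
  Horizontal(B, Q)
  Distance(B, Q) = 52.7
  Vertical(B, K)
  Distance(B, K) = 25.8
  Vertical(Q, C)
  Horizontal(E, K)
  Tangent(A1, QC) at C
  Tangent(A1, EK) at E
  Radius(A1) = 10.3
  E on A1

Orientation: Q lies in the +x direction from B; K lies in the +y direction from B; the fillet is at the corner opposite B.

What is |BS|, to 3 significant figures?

45.1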